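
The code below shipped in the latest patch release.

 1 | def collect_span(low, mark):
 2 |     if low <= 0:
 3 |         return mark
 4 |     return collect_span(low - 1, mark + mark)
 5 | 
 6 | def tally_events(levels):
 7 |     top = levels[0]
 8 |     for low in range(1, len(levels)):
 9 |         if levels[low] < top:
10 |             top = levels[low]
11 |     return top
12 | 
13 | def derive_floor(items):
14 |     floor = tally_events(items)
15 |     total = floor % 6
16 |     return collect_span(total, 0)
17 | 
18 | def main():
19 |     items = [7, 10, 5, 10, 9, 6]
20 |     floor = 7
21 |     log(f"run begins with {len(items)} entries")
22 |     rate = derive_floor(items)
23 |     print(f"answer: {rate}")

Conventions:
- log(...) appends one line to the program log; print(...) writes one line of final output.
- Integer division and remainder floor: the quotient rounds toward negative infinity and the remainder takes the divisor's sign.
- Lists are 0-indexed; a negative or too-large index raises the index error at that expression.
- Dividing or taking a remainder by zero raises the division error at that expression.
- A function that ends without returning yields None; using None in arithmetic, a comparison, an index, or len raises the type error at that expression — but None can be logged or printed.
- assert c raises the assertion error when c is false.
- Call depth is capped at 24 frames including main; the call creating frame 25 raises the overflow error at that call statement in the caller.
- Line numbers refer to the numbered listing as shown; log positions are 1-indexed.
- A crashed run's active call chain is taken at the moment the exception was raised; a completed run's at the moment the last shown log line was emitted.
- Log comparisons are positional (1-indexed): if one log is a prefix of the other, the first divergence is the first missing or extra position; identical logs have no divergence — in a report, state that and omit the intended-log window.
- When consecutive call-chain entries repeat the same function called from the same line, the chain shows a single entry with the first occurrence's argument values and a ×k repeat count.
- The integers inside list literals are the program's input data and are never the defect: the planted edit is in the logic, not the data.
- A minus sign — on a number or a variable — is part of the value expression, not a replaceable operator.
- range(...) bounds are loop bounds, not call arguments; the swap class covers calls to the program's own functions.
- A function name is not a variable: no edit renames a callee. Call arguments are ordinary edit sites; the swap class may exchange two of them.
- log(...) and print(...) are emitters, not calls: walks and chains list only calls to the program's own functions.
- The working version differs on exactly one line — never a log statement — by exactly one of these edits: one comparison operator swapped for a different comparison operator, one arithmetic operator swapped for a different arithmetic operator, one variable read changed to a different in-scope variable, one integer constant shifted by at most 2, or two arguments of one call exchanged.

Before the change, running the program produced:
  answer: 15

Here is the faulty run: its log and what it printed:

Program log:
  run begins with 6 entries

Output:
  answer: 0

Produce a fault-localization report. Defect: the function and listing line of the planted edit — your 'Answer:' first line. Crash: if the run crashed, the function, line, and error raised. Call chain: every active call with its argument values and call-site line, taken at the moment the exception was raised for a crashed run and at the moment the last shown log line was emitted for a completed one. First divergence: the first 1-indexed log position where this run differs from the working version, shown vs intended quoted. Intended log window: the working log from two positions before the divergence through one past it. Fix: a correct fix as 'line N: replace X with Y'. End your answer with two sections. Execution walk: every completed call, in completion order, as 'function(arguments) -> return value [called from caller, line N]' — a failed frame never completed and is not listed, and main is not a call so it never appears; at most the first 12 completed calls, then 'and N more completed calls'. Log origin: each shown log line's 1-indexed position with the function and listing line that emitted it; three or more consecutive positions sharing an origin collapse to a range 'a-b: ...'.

Answer: the defect is in collect_span at line 4.
Key fact: Every logged value matches the working version; the printed result is what differs.
Call chain: main.
First divergence: none (the log streams are identical).
Execution walk:
  tally_events([7, 10, 5, 10, 9, 6]) -> 5  [called from derive_floor, line 14]
  collect_span(0, 0) -> 0  [called from collect_span, line 4]
  collect_span(1, 0) -> 0  [called from collect_span, line 4]
  collect_span(2, 0) -> 0  [called from collect_span, line 4]
  collect_span(3, 0) -> 0  [called from collect_span, line 4]
  collect_span(4, 0) -> 0  [called from collect_span, line 4]
  collect_span(5, 0) -> 0  [called from derive_floor, line 16]
  derive_floor([7, 10, 5, 10, 9, 6]) -> 0  [called from main, line 22]
Log origin:
  1: logged in main at line 21
A correct fix: line 4: replace `mark + mark` with `mark + low`.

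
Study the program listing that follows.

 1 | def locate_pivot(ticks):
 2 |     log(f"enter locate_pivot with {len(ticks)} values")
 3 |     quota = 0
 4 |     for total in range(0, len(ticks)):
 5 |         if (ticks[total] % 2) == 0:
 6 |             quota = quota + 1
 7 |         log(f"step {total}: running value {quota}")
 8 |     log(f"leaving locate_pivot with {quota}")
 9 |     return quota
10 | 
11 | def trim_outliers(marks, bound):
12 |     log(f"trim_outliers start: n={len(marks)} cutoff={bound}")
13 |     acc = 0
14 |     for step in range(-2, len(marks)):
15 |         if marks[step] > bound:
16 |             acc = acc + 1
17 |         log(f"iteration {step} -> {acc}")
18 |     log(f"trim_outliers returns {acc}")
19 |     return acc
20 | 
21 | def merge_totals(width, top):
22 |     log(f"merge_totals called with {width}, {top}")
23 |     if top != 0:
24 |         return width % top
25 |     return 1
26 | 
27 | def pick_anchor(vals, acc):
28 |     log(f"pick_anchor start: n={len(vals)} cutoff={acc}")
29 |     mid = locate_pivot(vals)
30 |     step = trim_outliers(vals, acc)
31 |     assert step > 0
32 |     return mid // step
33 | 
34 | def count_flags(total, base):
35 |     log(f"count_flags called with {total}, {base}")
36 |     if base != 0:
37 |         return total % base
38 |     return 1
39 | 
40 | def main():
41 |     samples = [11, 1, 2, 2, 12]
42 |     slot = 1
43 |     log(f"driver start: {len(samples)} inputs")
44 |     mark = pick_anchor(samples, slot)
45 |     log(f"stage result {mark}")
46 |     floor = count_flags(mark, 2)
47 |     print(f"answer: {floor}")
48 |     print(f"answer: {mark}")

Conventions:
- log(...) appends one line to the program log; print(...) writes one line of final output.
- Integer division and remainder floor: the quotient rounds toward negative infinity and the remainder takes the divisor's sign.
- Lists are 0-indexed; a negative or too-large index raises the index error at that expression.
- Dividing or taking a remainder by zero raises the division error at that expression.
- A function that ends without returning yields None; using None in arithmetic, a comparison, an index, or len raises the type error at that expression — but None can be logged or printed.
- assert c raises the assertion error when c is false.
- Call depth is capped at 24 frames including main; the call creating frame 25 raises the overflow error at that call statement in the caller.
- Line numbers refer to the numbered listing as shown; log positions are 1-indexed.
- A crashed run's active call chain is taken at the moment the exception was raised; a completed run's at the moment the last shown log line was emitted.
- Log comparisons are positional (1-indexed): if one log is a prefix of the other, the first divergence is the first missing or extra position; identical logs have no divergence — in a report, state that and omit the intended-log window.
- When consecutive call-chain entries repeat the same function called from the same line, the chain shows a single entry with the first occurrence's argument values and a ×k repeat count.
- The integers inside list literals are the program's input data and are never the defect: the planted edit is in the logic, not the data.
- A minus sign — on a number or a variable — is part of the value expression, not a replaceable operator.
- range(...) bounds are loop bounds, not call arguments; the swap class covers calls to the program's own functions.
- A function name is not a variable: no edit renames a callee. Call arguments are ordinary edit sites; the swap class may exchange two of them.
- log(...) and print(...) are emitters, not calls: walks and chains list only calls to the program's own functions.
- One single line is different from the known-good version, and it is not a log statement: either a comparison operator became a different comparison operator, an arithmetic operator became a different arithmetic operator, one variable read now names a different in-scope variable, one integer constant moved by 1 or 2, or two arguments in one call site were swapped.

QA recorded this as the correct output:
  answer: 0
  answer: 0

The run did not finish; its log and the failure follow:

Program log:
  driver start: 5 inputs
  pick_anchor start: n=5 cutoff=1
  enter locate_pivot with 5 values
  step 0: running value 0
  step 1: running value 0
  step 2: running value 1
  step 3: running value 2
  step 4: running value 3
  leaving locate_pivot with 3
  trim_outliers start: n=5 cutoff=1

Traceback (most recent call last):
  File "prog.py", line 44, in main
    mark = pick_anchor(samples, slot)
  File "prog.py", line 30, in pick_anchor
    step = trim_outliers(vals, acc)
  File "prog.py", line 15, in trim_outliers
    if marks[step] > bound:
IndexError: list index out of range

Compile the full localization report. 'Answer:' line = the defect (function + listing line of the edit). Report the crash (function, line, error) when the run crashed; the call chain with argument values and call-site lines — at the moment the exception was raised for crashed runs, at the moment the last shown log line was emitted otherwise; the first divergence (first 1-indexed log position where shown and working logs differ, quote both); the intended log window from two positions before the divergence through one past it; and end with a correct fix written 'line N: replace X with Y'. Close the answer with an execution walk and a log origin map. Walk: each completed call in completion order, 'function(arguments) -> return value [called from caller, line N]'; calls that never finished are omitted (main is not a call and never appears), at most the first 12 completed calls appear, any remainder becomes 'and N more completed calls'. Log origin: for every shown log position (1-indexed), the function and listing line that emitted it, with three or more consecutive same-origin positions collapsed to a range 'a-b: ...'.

Answer: the defect is in trim_outliers at line 14.
Key fact: The log ends early — 10 lines, where the working version next logs 'iteration 0 -> 1'.
Crash: trim_outliers, line 15, IndexError.
Call chain: main -> pick_anchor([11, 1, 2, 2, 12], 1) (called at line 44) -> trim_outliers([11, 1, 2, 2, 12], 1) (called at line 30).
First divergence: position 11 (shown log ended at 10 lines; the working version continues: 'iteration 0 -> 1').
Intended log window:
  9: leaving locate_pivot with 3
  10: trim_outliers start: n=5 cutoff=1
  11: iteration 0 -> 1
  12: iteration 1 -> 1
Execution walk:
  locate_pivot([11, 1, 2, 2, 12]) -> 3  [called from pick_anchor, line 29]
Log line origins:
  1: emitted by main (line 43)
  2: emitted by pick_anchor (line 28)
  3: emitted by locate_pivot (line 2)
  4-8: emitted by locate_pivot (line 7)
  9: emitted by locate_pivot (line 8)
  10: emitted by trim_outliers (line 12)
A correct fix: line 14: replace `-2` with `0`.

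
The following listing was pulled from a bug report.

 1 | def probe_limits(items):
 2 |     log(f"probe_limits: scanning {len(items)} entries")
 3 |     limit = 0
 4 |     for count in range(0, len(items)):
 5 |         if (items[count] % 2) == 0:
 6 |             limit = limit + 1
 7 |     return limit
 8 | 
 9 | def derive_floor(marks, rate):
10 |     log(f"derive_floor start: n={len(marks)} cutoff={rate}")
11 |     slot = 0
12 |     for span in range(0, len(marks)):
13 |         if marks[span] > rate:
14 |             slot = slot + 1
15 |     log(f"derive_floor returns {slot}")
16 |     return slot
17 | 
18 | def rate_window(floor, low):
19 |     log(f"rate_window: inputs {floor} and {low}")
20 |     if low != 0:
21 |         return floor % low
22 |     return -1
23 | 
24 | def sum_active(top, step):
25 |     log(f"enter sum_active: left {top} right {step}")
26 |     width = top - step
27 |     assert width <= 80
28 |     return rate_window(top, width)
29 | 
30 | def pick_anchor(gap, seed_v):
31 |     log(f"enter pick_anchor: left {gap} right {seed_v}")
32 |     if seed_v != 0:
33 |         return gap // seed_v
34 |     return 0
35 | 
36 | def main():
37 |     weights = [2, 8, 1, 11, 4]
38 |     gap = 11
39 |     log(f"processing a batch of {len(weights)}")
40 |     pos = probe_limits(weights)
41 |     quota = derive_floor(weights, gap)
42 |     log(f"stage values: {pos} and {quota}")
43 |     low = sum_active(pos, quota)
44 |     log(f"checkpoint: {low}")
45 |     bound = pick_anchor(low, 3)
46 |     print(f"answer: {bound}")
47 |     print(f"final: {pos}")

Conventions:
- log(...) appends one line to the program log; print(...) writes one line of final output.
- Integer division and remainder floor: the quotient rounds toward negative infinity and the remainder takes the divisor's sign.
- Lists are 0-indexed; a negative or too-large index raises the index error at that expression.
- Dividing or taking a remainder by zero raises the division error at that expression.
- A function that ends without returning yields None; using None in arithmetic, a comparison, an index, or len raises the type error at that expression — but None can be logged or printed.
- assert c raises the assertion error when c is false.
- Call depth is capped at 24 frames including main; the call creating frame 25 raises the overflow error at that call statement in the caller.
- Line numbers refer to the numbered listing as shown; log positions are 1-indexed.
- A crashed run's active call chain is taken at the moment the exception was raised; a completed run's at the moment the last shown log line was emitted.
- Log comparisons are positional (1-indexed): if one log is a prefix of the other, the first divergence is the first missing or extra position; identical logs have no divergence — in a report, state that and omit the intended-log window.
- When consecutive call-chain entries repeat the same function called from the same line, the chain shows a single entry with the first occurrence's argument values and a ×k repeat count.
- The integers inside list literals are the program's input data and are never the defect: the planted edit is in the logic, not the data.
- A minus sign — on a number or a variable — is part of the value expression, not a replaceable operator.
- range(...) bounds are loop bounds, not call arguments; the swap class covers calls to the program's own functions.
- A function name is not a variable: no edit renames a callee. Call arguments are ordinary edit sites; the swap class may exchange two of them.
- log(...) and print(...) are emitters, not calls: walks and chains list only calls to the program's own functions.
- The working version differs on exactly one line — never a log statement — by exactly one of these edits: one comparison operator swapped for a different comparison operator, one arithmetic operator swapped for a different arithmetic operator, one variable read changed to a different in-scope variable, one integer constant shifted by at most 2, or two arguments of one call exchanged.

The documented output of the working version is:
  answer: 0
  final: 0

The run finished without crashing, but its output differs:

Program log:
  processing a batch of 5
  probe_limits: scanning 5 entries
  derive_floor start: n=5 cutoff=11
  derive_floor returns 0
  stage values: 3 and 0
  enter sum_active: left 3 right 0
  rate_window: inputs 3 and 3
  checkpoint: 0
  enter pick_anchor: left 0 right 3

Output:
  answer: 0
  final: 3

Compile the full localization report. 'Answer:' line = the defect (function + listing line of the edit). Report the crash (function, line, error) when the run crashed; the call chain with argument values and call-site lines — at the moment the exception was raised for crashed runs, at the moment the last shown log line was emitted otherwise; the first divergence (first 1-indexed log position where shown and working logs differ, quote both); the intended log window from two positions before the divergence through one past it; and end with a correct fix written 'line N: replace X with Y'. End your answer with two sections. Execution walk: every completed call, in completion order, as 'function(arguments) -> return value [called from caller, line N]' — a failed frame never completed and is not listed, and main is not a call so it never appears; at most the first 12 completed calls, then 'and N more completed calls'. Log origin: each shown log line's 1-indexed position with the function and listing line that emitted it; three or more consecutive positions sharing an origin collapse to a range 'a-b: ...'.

Answer: the defect is in main at line 47.
Key fact: Nothing in the log betrays the bug — only the output does.
Call chain: main -> pick_anchor(0, 3) (called at line 45).
First divergence: there is none — every log position agrees.
Execution walk:
  probe_limits([2, 8, 1, 11, 4]) -> 3  [called from main, line 40]
  derive_floor([2, 8, 1, 11, 4], 11) -> 0  [called from main, line 41]
  rate_window(3, 3) -> 0  [called from sum_active, line 28]
  sum_active(3, 0) -> 0  [called from main, line 43]
  pick_anchor(0, 3) -> 0  [called from main, line 45]
Origin of each log line:
  1: from main, line 39
  2: from probe_limits, line 2
  3: from derive_floor, line 10
  4: from derive_floor, line 15
  5: from main, line 42
  6: from sum_active, line 25
  7: from rate_window, line 19
  8: from main, line 44
  9: from pick_anchor, line 31
A correct fix: line 47: replace `pos` with `low`.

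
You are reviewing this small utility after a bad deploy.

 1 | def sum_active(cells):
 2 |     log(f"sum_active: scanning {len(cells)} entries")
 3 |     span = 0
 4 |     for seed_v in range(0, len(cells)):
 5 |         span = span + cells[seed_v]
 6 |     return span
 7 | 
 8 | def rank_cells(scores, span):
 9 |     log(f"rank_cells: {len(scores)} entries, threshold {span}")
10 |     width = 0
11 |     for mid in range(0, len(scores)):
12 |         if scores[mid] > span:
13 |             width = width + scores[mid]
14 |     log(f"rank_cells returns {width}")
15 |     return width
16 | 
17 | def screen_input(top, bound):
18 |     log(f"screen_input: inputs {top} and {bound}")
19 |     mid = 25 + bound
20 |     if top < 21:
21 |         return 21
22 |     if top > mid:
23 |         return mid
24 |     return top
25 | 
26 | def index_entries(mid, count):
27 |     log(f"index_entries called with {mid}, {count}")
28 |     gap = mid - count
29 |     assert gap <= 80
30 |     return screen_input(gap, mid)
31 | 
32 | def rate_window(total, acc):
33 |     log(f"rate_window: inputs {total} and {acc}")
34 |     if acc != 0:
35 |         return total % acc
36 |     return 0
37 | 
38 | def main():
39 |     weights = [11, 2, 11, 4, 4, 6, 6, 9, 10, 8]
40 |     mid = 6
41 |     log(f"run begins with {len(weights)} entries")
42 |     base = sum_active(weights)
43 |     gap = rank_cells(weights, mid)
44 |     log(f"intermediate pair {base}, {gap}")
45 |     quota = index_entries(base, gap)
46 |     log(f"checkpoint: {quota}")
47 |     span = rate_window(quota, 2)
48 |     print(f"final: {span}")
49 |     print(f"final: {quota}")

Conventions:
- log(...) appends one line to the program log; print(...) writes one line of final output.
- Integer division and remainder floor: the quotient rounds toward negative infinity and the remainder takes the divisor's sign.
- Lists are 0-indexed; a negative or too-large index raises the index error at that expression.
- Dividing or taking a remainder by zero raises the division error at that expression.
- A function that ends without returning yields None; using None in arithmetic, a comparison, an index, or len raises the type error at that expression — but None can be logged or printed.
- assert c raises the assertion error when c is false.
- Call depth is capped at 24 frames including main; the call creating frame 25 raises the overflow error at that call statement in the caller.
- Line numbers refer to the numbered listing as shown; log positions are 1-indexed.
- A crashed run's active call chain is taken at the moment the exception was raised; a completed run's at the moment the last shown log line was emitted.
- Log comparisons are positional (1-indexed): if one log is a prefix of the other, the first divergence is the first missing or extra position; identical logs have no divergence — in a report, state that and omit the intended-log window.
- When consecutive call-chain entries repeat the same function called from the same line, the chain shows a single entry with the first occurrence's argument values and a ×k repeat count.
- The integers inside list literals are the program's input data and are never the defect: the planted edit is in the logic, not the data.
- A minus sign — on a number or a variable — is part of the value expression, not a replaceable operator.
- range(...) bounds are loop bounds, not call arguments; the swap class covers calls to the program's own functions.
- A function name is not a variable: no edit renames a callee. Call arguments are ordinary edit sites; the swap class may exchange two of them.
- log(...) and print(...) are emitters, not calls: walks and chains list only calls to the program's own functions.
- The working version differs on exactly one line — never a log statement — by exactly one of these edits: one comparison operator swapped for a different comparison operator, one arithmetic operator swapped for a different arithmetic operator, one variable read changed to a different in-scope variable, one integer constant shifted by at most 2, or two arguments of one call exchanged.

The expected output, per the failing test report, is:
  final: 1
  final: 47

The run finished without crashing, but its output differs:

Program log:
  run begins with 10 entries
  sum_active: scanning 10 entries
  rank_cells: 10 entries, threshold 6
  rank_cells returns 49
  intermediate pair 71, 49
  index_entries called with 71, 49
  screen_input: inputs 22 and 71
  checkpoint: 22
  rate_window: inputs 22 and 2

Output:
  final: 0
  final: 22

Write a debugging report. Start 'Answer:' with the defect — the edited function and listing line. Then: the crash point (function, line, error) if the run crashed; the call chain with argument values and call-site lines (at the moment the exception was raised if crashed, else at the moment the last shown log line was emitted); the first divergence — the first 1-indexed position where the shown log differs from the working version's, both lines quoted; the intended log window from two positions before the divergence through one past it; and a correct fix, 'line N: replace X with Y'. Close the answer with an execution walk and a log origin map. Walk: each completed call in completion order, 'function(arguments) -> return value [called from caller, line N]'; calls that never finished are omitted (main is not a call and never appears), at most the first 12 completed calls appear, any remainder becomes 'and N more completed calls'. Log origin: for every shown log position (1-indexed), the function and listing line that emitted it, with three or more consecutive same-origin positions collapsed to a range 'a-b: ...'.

Answer: the defect is in index_entries at line 30.
Core observation: At log position 7 the runs split — shown 'screen_input: inputs 22 and 71', but the working version logs 'screen_input: inputs 71 and 22'.
Call chain: main -> rate_window(22, 2) (called at line 47).
First divergence: position 7 — shown 'screen_input: inputs 22 and 71', intended 'screen_input: inputs 71 and 22'.
Intended log window:
  5: intermediate pair 71, 49
  6: index_entries called with 71, 49
  7: screen_input: inputs 71 and 22
  8: checkpoint: 47
Execution walk:
  sum_active([11, 2, 11, 4, 4, 6, 6, 9, 10, 8]) -> 71  [called from main, line 42]
  rank_cells([11, 2, 11, 4, 4, 6, 6, 9, 10, 8], 6) -> 49  [called from main, line 43]
  screen_input(22, 71) -> 22  [called from index_entries, line 30]
  index_entries(71, 49) -> 22  [called from main, line 45]
  rate_window(22, 2) -> 0  [called from main, line 47]
Log origin:
  1: logged in main at line 41
  2: logged in sum_active at line 2
  3: logged in rank_cells at line 9
  4: logged in rank_cells at line 14
  5: logged in main at line 44
  6: logged in index_entries at line 27
  7: logged in screen_input at line 18
  8: logged in main at line 46
  9: logged in rate_window at line 33
A correct fix: line 30: replace `screen_input(gap, mid)` with `screen_input(mid, gap)`.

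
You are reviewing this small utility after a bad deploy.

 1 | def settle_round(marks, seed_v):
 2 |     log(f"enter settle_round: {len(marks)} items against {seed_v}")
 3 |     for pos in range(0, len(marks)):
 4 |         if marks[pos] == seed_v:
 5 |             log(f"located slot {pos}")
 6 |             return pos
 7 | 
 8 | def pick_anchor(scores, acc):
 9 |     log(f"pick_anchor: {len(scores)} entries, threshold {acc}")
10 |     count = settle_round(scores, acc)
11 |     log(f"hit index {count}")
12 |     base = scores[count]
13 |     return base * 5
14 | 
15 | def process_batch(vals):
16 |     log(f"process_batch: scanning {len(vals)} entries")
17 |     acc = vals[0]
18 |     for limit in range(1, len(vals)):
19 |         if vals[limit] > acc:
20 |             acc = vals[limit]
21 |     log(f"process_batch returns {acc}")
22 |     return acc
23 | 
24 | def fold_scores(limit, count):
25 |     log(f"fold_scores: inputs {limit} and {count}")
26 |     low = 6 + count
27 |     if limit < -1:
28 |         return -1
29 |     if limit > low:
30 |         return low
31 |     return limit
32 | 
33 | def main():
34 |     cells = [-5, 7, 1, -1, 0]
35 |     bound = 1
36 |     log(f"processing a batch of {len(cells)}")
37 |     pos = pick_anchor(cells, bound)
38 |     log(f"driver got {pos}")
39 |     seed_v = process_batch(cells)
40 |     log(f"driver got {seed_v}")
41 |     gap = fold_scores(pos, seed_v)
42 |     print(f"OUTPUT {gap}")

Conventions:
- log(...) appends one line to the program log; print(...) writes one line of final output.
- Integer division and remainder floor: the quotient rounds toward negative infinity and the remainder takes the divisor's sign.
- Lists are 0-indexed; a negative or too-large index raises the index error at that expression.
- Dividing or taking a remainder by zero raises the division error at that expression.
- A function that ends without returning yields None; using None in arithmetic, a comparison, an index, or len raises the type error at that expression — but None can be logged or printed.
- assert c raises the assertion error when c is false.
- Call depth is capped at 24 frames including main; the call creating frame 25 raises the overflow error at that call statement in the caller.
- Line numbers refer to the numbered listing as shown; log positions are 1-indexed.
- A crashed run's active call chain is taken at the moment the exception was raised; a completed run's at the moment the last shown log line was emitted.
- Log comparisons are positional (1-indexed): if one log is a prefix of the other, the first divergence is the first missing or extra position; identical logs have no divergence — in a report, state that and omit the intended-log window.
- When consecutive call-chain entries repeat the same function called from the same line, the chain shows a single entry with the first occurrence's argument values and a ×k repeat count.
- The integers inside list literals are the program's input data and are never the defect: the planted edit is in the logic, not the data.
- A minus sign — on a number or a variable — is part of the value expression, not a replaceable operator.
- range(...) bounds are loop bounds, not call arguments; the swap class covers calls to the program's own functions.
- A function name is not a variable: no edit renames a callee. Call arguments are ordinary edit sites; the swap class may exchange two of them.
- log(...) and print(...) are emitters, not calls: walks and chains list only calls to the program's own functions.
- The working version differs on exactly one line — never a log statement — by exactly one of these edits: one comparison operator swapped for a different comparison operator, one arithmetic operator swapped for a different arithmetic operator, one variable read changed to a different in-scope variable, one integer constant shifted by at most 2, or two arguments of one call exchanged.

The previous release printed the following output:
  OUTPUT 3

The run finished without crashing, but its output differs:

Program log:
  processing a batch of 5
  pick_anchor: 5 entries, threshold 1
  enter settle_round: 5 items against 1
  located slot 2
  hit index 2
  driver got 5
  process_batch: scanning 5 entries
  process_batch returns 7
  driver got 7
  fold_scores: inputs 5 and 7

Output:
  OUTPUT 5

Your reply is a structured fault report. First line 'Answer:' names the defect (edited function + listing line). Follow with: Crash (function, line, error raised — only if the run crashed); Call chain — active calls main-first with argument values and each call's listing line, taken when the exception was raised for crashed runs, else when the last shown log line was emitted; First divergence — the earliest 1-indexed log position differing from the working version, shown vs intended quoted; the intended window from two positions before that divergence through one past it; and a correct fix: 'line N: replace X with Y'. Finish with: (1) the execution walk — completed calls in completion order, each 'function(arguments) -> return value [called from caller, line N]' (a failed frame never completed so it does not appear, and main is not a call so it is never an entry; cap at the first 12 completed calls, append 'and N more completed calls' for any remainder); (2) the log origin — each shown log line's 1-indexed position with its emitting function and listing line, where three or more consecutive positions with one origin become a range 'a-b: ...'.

Answer: the defect is in pick_anchor at line 13.
Core observation: At log position 6 the runs split — shown 'driver got 5', but the working version logs 'driver got 3'.
Call chain: main -> fold_scores(5, 7) (called at line 41).
First divergence: position 6 — the shown line 'driver got 5' should read 'driver got 3'.
Intended log window:
  4: located slot 2
  5: hit index 2
  6: driver got 3
  7: process_batch: scanning 5 entries
Execution walk:
  settle_round([-5, 7, 1, -1, 0], 1) -> 2  [called from pick_anchor, line 10]
  pick_anchor([-5, 7, 1, -1, 0], 1) -> 5  [called from main, line 37]
  process_batch([-5, 7, 1, -1, 0]) -> 7  [called from main, line 39]
  fold_scores(5, 7) -> 5  [called from main, line 41]
Log line origins:
  1: emitted by main (line 36)
  2: emitted by pick_anchor (line 9)
  3: emitted by settle_round (line 2)
  4: emitted by settle_round (line 5)
  5: emitted by pick_anchor (line 11)
  6: emitted by main (line 38)
  7: emitted by process_batch (line 16)
  8: emitted by process_batch (line 21)
  9: emitted by main (line 40)
  10: emitted by fold_scores (line 25)
A correct fix: line 13: replace `5` with `3`.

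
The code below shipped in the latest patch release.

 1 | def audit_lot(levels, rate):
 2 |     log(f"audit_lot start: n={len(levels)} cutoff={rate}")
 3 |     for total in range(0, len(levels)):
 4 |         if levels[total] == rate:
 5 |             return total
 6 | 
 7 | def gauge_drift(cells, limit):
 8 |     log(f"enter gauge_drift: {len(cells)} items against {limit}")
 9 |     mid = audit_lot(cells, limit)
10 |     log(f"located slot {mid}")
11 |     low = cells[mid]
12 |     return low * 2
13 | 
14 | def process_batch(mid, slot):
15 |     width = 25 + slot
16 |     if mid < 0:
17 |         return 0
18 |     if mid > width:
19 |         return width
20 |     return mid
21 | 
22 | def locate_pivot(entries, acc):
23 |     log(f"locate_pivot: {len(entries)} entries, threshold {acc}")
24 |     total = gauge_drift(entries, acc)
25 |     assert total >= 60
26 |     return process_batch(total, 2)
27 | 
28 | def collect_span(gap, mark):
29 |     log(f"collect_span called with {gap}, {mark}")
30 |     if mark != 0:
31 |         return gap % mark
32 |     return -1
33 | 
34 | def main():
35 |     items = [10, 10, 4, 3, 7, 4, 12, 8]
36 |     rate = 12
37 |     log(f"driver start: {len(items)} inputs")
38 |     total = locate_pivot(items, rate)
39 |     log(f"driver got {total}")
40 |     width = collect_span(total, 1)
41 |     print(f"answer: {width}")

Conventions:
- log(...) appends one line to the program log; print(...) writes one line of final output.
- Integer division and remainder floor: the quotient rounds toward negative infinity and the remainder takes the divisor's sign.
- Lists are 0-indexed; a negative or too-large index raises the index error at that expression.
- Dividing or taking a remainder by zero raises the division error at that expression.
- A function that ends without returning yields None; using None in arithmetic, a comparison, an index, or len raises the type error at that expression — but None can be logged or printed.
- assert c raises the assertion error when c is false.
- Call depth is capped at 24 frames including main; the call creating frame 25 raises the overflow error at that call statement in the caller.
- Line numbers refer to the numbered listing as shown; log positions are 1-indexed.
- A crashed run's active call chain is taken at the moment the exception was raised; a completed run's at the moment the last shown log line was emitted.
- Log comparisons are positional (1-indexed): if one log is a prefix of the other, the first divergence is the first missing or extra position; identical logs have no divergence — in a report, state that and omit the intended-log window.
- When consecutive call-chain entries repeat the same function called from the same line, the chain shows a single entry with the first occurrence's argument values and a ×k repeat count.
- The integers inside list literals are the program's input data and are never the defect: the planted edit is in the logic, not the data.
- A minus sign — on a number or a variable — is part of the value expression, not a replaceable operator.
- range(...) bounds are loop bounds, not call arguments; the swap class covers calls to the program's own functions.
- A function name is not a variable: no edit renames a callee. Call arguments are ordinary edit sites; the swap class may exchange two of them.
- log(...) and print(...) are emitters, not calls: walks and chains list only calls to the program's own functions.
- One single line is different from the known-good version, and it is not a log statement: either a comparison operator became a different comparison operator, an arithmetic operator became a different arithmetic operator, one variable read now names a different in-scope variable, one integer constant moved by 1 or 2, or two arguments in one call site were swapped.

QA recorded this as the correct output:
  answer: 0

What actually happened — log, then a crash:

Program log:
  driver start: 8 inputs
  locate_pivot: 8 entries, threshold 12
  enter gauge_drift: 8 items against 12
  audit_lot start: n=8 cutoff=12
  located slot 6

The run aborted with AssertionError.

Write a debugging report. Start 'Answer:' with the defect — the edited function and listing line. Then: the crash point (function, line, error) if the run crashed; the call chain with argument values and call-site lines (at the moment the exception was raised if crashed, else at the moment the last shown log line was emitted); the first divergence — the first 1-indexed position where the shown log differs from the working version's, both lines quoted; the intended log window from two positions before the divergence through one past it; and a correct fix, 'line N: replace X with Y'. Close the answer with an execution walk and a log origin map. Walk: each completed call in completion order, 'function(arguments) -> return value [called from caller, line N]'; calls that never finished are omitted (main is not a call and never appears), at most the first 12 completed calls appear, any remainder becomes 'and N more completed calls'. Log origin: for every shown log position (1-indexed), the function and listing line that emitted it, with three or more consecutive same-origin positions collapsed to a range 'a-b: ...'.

Answer: the defect is in locate_pivot at line 25.
Key fact: Only 5 log lines were emitted before the run died; the intended continuation was 'driver got 24'.
Crash: locate_pivot, line 25, AssertionError.
Call chain: main -> locate_pivot([10, 10, 4, 3, 7, 4, 12, 8], 12) (called at line 38).
First divergence: position 6 (shown log ended at 5 lines; the working version continues: 'driver got 24').
Intended log window:
  4: audit_lot start: n=8 cutoff=12
  5: located slot 6
  6: driver got 24
  7: collect_span called with 24, 1
Execution walk:
  audit_lot([10, 10, 4, 3, 7, 4, 12, 8], 12) -> 6  [called from gauge_drift, line 9]
  gauge_drift([10, 10, 4, 3, 7, 4, 12, 8], 12) -> 24  [called from locate_pivot, line 24]
Origin of each log line:
  1: logged in main at line 37
  2: logged in locate_pivot at line 23
  3: logged in gauge_drift at line 8
  4: logged in audit_lot at line 2
  5: logged in gauge_drift at line 10
A correct fix: line 25: replace `>=` with `<=`.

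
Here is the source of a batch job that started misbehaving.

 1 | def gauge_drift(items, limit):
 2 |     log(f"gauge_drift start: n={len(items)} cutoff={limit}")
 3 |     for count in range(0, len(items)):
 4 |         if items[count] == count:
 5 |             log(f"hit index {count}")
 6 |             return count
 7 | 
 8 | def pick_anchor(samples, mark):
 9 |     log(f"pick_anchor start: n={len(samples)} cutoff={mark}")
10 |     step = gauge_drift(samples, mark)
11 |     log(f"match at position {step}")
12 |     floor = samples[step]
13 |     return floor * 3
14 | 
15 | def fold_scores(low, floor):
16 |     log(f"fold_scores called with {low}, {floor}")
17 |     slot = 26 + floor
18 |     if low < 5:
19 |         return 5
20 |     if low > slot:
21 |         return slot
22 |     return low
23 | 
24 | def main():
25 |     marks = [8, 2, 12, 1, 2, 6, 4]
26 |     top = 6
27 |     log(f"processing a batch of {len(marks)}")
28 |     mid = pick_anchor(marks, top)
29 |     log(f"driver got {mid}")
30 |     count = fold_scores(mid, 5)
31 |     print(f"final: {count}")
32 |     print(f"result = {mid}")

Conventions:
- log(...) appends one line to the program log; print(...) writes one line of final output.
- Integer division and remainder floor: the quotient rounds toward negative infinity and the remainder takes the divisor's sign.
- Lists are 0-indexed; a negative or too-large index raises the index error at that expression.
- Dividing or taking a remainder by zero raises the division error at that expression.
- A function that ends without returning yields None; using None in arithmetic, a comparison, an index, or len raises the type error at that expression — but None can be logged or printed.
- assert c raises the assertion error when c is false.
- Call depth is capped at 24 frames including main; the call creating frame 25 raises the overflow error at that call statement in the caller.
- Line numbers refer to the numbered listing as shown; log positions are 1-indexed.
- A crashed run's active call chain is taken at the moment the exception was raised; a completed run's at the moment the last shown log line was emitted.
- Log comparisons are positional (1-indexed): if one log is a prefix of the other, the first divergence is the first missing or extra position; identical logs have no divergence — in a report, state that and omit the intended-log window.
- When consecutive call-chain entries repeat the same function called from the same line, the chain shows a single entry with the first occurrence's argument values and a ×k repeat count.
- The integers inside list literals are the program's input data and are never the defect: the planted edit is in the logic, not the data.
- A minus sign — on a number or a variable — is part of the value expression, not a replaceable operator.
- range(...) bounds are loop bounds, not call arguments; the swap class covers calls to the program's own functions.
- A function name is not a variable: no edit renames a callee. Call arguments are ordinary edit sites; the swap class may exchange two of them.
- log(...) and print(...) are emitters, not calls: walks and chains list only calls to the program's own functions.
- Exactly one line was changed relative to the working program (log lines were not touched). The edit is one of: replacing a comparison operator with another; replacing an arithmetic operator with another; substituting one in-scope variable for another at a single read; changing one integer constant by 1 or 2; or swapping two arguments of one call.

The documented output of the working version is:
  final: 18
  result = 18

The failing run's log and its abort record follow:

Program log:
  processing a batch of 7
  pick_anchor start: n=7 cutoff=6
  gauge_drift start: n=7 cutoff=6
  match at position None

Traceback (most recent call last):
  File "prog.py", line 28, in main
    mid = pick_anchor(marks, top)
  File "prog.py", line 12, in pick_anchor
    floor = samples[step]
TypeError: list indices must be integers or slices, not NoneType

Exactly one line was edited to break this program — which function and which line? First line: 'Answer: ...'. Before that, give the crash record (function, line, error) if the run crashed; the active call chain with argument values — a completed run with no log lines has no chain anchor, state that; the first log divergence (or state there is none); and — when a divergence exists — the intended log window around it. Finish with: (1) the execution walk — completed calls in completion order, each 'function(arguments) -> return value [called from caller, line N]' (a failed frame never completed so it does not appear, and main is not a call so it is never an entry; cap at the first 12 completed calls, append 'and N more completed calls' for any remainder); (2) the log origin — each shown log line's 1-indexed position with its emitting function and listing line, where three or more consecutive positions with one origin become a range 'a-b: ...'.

Answer: the defect is in gauge_drift at line 4.
The tell: The log first diverges at position 4: the faulty run prints 'match at position None' where the working version prints 'hit index 5'.
Crash: pick_anchor, line 12, TypeError.
Call chain: main -> pick_anchor([8, 2, 12, 1, 2, 6, 4], 6) (called at line 28).
First divergence: position 4 — the shown line 'match at position None' should read 'hit index 5'.
Intended log window:
  2: pick_anchor start: n=7 cutoff=6
  3: gauge_drift start: n=7 cutoff=6
  4: hit index 5
  5: match at position 5
Execution walk:
  gauge_drift([8, 2, 12, 1, 2, 6, 4], 6) -> None  [called from pick_anchor, line 10]
Log origins:
  1: logged in main at line 27
  2: logged in pick_anchor at line 9
  3: logged in gauge_drift at line 2
  4: logged in pick_anchor at line 11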